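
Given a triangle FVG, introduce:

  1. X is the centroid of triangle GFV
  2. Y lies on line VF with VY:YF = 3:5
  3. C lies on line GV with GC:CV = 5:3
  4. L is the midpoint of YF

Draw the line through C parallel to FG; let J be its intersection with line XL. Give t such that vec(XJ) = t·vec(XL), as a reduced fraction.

t = -14

Work in coordinates with F = (0, 0), V = (1, 0), G = (0, 1).
1. X is the centroid of triangle GFV ⇒ X = (1/3, 1/3)
2. Y lies on line VF with VY:YF = 3:5 ⇒ Y = (5/8, 0)
3. C lies on line GV with GC:CV = 5:3 ⇒ C = (5/8, 3/8)
4. L is the midpoint of YF ⇒ L = (5/16, 0)
through C parallel to FG: direction (0, 1); meets XL at J = (5/8, 5)
J = X + t·(L−X) with t = -14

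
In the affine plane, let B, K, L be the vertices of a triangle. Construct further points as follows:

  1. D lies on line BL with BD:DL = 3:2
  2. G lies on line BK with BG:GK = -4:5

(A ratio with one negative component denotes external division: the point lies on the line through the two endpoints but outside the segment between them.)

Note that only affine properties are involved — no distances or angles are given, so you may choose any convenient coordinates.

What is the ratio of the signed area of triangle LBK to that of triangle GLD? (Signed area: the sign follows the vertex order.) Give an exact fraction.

Assign B = (0, 0), K = (1, 0), L = (0, 1) — the answer is frame-independent, so this choice is without loss of generality.
1. D lies on line BL with BD:DL = 3:2 ⇒ D = (0, 3/5)
2. G lies on line BK with BG:GK = -4:5 ⇒ G = (-4, 0)
2·[LBK] = 1, 2·[GLD] = -8/5
[LBK]:[GLD] = 1:-8/5 = -5/8

[LBK]:[GLD] = -5/8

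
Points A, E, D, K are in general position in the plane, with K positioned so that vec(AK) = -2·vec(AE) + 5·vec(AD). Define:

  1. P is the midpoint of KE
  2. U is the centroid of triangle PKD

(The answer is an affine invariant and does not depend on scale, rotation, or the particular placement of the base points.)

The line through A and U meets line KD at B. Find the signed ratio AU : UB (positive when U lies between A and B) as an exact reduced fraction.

Work in coordinates with A = (0, 0), E = (1, 0), D = (0, 1), K = (-2, 5).
1. P is the midpoint of KE ⇒ P = (-1/2, 5/2)
2. U is the centroid of triangle PKD ⇒ U = (-5/6, 17/6)
line AU meets KD at B = (-5/7, 17/7)
U = A + t·(B−A) with t = 7/6, so AU:UB = 7/6:-1/6

AU:UB = -7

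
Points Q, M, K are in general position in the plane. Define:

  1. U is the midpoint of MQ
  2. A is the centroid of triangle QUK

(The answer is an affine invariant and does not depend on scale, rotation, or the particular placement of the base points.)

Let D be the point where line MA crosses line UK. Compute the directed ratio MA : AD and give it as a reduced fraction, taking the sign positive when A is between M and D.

MA:AD = -4

Choose coordinates Q = (0, 0), M = (1, 0), K = (0, 1).
1. U is the midpoint of MQ ⇒ U = (1/2, 0)
2. A is the centroid of triangle QUK ⇒ A = (1/6, 1/3)
line MA meets UK at D = (3/8, 1/4)
A = M + t·(D−M) with t = 4/3, so MA:AD = 4/3:-1/3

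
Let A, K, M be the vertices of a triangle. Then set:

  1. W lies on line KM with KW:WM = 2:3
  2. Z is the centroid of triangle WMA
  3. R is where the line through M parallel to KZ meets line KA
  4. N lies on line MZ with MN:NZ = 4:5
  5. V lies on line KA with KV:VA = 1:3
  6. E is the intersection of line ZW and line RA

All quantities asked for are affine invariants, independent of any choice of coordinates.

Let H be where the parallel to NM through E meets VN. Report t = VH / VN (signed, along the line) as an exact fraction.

Assign A = (0, 0), K = (1, 0), M = (0, 1) — the answer is frame-independent, so this choice is without loss of generality.
1. W lies on line KM with KW:WM = 2:3 ⇒ W = (3/5, 2/5)
2. Z is the centroid of triangle WMA ⇒ Z = (1/5, 7/15)
3. R is where the line through M parallel to KZ meets line KA ⇒ R = (12/7, 0)
4. N lies on line MZ with MN:NZ = 4:5 ⇒ N = (4/45, 103/135)
5. V lies on line KA with KV:VA = 1:3 ⇒ V = (3/4, 0)
6. E is the intersection of line ZW and line RA ⇒ E = (3, 0)
through E parallel to NM: direction (-4/45, 32/135); meets VN at H = (283/60, -206/45)
H = V + t·(N−V) with t = -6

t = -6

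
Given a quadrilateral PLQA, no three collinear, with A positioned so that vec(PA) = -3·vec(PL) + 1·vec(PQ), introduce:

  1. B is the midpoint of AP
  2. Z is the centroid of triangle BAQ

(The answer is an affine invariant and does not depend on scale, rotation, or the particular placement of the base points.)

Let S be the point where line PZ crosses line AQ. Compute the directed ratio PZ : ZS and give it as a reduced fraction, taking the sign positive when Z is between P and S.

PZ:ZS = 5

Assign P = (0, 0), L = (1, 0), Q = (0, 1), A = (-3, 1) — the answer is frame-independent, so this choice is without loss of generality.
1. B is the midpoint of AP ⇒ B = (-3/2, 1/2)
2. Z is the centroid of triangle BAQ ⇒ Z = (-3/2, 5/6)
line PZ meets AQ at S = (-9/5, 1)
Z = P + t·(S−P) with t = 5/6, so PZ:ZS = 5/6:1/6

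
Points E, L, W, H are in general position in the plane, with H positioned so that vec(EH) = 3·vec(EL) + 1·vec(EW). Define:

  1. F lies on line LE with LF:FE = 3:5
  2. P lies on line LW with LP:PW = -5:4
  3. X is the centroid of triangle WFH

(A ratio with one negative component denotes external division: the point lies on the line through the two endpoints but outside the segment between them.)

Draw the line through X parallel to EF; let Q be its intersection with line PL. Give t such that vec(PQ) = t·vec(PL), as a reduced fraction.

Set E = (0, 0), L = (1, 0), W = (0, 1), H = (3, 1); any affine frame gives the same invariant.
1. F lies on line LE with LF:FE = 3:5 ⇒ F = (5/8, 0)
2. P lies on line LW with LP:PW = -5:4 ⇒ P = (-4, 5)
3. X is the centroid of triangle WFH ⇒ X = (29/24, 2/3)
through X parallel to EF: direction (5/8, 0); meets PL at Q = (1/3, 2/3)
Q = P + t·(L−P) with t = 13/15

t = 13/15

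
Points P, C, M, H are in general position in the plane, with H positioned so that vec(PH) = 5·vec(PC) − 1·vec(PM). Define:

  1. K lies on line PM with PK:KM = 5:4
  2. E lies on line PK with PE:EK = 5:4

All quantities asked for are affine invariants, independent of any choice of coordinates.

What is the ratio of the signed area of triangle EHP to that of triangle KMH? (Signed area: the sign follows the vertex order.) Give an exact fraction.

Work in coordinates with P = (0, 0), C = (1, 0), M = (0, 1), H = (5, -1).
1. K lies on line PM with PK:KM = 5:4 ⇒ K = (0, 5/9)
2. E lies on line PK with PE:EK = 5:4 ⇒ E = (0, 25/81)
2·[EHP] = -125/81, 2·[KMH] = -20/9
[EHP]:[KMH] = -125/81:-20/9 = 25/36

[EHP]:[KMH] = 25/36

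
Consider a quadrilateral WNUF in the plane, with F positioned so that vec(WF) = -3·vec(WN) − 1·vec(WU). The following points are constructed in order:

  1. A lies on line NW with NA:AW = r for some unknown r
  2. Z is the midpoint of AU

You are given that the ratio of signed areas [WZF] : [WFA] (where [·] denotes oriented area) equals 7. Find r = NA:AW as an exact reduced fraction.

Work in coordinates with W = (0, 0), N = (1, 0), U = (0, 1), F = (-3, -1).
1. With NA:AW = r, write λ = r/(r+1) so A = N + λ·(W−N); A is affine-linear in λ
2. Z is the midpoint of AU ⇒ Z is an affine combination of earlier points and hence also affine-linear in λ
Every point depending on A is an affine combination of A and λ-independent points, so each such coordinate is linear in λ; the λ² term in each signed area is a multiple of (W−N)×(W−N) = 0, so 2·[WZF] and 2·[WFA] are each linear in λ. Evaluating at λ=0 and λ=1:
  2·[WZF] = 1/2·λ + 1,   2·[WFA] = −λ + 1
So [WZF]:[WFA] = (1/2·λ + 1) / (−λ + 1). Setting this equal to 7:
  1/2·λ + 1 = 7·(−λ + 1)  ⇒  λ = 4/5
Then r = λ/(1−λ) = (4/5)/(1/5) = 4. Check: with r = 4, A = (1/5, 0) and [WZF]:[WFA] = 7 as required.

r = 4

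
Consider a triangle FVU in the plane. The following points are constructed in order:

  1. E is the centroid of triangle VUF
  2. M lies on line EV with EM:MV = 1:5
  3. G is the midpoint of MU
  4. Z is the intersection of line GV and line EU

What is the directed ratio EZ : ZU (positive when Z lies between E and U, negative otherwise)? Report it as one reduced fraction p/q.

Set F = (0, 0), V = (1, 0), U = (0, 1); any affine frame gives the same invariant.
1. E is the centroid of triangle VUF ⇒ E = (1/3, 1/3)
2. M lies on line EV with EM:MV = 1:5 ⇒ M = (4/9, 5/18)
3. G is the midpoint of MU ⇒ G = (2/9, 23/36)
4. Z is the intersection of line GV and line EU ⇒ Z = (5/33, 23/33)
Z = E + t·(U−E) with t = 6/11, so EZ:ZU = t:(1−t) = 6/11:5/11

EZ:ZU = 6/5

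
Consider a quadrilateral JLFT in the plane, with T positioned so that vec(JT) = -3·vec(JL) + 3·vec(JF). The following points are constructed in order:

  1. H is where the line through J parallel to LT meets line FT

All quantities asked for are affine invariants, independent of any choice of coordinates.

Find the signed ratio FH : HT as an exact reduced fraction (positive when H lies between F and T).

Work in coordinates with J = (0, 0), L = (1, 0), F = (0, 1), T = (-3, 3).
1. H is where the line through J parallel to LT meets line FT ⇒ H = (-12, 9)
H = F + t·(T−F) with t = 4, so FH:HT = t:(1−t) = 4:-3

FH:HT = -4/3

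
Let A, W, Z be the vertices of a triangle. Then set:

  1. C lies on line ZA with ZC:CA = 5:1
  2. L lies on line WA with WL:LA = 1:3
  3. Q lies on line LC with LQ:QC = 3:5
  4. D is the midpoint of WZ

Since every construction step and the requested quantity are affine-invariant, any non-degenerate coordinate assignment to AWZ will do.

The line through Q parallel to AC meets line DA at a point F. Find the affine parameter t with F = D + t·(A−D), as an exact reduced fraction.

Set A = (0, 0), W = (1, 0), Z = (0, 1); any affine frame gives the same invariant.
1. C lies on line ZA with ZC:CA = 5:1 ⇒ C = (0, 1/6)
2. L lies on line WA with WL:LA = 1:3 ⇒ L = (3/4, 0)
3. Q lies on line LC with LQ:QC = 3:5 ⇒ Q = (15/32, 1/16)
4. D is the midpoint of WZ ⇒ D = (1/2, 1/2)
through Q parallel to AC: direction (0, 1/6); meets DA at F = (15/32, 15/32)
F = D + t·(A−D) with t = 1/16

t = 1/16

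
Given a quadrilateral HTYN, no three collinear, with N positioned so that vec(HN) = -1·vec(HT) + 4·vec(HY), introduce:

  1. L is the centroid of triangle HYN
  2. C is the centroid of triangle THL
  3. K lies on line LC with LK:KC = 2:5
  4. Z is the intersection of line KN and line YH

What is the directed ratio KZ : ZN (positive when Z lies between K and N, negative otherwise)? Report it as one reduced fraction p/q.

KZ:ZN = -11/63

Set H = (0, 0), T = (1, 0), Y = (0, 1), N = (-1, 4); any affine frame gives the same invariant.
1. L is the centroid of triangle HYN ⇒ L = (-1/3, 5/3)
2. C is the centroid of triangle THL ⇒ C = (2/9, 5/9)
3. K lies on line LC with LK:KC = 2:5 ⇒ K = (-11/63, 85/63)
4. Z is the intersection of line KN and line YH ⇒ Z = (0, 41/52)
Z = K + t·(N−K) with t = -11/52, so KZ:ZN = t:(1−t) = -11/52:63/52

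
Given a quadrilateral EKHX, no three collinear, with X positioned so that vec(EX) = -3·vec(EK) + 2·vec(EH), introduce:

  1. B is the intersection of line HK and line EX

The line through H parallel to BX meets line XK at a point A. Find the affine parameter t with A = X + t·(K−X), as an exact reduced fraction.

Work in coordinates with E = (0, 0), K = (1, 0), H = (0, 1), X = (-3, 2).
1. B is the intersection of line HK and line EX ⇒ B = (3, -2)
through H parallel to BX: direction (-6, 4); meets XK at A = (3, -1)
A = X + t·(K−X) with t = 3/2

t = 3/2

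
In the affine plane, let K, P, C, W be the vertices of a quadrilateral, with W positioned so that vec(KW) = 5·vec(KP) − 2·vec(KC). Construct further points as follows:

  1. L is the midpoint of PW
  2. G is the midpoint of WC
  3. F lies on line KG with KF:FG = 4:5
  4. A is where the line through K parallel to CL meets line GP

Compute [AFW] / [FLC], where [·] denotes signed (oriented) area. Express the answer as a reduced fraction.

Choose coordinates K = (0, 0), P = (1, 0), C = (0, 1), W = (5, -2).
1. L is the midpoint of PW ⇒ L = (3, -1)
2. G is the midpoint of WC ⇒ G = (5/2, -1/2)
3. F lies on line KG with KF:FG = 4:5 ⇒ F = (10/9, -2/9)
4. A is where the line through K parallel to CL meets line GP ⇒ A = (-1, 2/3)
2·[AFW] = -8/27, 2·[FLC] = 13/9
[AFW]:[FLC] = -8/27:13/9 = -8/39

[AFW]:[FLC] = -8/39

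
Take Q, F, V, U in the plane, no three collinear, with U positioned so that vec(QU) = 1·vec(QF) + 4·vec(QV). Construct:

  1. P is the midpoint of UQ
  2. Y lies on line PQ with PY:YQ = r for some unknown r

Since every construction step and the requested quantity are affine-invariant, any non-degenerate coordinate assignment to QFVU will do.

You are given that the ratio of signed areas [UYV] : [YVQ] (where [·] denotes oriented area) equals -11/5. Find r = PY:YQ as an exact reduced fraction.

Work in coordinates with Q = (0, 0), F = (1, 0), V = (0, 1), U = (1, 4).
1. P is the midpoint of UQ ⇒ P = (1/2, 2)
2. With PY:YQ = r, write λ = r/(r+1) so Y = P + λ·(Q−P); Y is affine-linear in λ
Every point depending on Y is an affine combination of Y and λ-independent points, so each such coordinate is linear in λ; the λ² term in each signed area is a multiple of (Q−P)×(Q−P) = 0, so 2·[UYV] and 2·[YVQ] are each linear in λ. Evaluating at λ=0 and λ=1:
  2·[UYV] = -1/2·λ − 1/2,   2·[YVQ] = -1/2·λ + 1/2
So [UYV]:[YVQ] = (-1/2·λ − 1/2) / (-1/2·λ + 1/2). Setting this equal to -11/5:
  -1/2·λ − 1/2 = -11/5·(-1/2·λ + 1/2)  ⇒  λ = 3/8
Then r = λ/(1−λ) = (3/8)/(5/8) = 3/5. Check: with r = 3/5, Y = (5/16, 5/4) and [UYV]:[YVQ] = -11/5 as required.

r = 3/5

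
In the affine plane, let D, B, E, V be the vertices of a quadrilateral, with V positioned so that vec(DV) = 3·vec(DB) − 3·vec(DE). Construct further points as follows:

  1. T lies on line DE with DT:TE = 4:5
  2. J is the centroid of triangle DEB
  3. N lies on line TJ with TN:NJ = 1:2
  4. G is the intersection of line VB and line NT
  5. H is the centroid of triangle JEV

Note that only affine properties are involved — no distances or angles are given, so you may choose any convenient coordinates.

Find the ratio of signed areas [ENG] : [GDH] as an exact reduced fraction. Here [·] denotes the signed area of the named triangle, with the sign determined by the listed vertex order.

Set D = (0, 0), B = (1, 0), E = (0, 1), V = (3, -3); any affine frame gives the same invariant.
1. T lies on line DE with DT:TE = 4:5 ⇒ T = (0, 4/9)
2. J is the centroid of triangle DEB ⇒ J = (1/3, 1/3)
3. N lies on line TJ with TN:NJ = 1:2 ⇒ N = (1/9, 11/27)
4. G is the intersection of line VB and line NT ⇒ G = (19/21, 1/7)
5. H is the centroid of triangle JEV ⇒ H = (10/9, -5/9)
2·[ENG] = 250/567, 2·[GDH] = 125/189
[ENG]:[GDH] = 250/567:125/189 = 2/3

[ENG]:[GDH] = 2/3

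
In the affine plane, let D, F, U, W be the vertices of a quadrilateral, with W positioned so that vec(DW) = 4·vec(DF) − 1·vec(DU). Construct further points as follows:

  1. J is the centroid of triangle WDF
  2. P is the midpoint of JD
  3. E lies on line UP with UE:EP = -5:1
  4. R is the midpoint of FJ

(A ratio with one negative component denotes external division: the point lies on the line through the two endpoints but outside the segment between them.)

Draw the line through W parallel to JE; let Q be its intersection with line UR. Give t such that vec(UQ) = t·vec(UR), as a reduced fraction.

t = 84/43

Set D = (0, 0), F = (1, 0), U = (0, 1), W = (4, -1); any affine frame gives the same invariant.
1. J is the centroid of triangle WDF ⇒ J = (5/3, -1/3)
2. P is the midpoint of JD ⇒ P = (5/6, -1/6)
3. E lies on line UP with UE:EP = -5:1 ⇒ E = (25/24, -11/24)
4. R is the midpoint of FJ ⇒ R = (4/3, -1/6)
through W parallel to JE: direction (-5/8, -1/8); meets UR at Q = (112/43, -55/43)
Q = U + t·(R−U) with t = 84/43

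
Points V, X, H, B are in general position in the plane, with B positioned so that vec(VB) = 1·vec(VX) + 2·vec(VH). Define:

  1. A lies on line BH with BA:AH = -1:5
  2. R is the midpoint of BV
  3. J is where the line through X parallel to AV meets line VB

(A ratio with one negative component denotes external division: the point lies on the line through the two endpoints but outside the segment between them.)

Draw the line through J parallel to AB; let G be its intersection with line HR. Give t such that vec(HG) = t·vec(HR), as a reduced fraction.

Choose coordinates V = (0, 0), X = (1, 0), H = (0, 1), B = (1, 2).
1. A lies on line BH with BA:AH = -1:5 ⇒ A = (5/4, 9/4)
2. R is the midpoint of BV ⇒ R = (1/2, 1)
3. J is where the line through X parallel to AV meets line VB ⇒ J = (-9, -18)
through J parallel to AB: direction (-1/4, -1/4); meets HR at G = (10, 1)
G = H + t·(R−H) with t = 20

t = 20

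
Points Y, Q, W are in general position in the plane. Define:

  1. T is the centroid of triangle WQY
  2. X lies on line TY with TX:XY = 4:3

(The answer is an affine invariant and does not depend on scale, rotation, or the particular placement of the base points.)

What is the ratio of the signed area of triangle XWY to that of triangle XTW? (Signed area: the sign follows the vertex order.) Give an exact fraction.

Work in coordinates with Y = (0, 0), Q = (1, 0), W = (0, 1).
1. T is the centroid of triangle WQY ⇒ T = (1/3, 1/3)
2. X lies on line TY with TX:XY = 4:3 ⇒ X = (1/7, 1/7)
2·[XWY] = 1/7, 2·[XTW] = 4/21
[XWY]:[XTW] = 1/7:4/21 = 3/4

[XWY]:[XTW] = 3/4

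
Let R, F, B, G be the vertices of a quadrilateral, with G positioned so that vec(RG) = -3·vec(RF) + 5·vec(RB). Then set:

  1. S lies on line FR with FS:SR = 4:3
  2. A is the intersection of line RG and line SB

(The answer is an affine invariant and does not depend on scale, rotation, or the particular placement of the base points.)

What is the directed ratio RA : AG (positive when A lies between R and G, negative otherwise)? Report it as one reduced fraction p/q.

RA:AG = -1/3

Assign R = (0, 0), F = (1, 0), B = (0, 1), G = (-3, 5) — the answer is frame-independent, so this choice is without loss of generality.
1. S lies on line FR with FS:SR = 4:3 ⇒ S = (3/7, 0)
2. A is the intersection of line RG and line SB ⇒ A = (3/2, -5/2)
A = R + t·(G−R) with t = -1/2, so RA:AG = t:(1−t) = -1/2:3/2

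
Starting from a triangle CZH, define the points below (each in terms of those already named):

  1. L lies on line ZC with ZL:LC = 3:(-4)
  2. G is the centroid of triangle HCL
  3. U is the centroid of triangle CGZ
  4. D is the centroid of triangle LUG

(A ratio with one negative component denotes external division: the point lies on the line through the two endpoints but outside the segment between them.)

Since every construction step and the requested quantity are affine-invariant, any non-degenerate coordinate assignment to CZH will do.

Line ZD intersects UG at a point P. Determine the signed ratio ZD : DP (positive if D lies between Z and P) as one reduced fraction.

Set C = (0, 0), Z = (1, 0), H = (0, 1); any affine frame gives the same invariant.
1. L lies on line ZC with ZL:LC = 3:(-4) ⇒ L = (4, 0)
2. G is the centroid of triangle HCL ⇒ G = (4/3, 1/3)
3. U is the centroid of triangle CGZ ⇒ U = (7/9, 1/9)
4. D is the centroid of triangle LUG ⇒ D = (55/27, 4/27)
line ZD meets UG at P = (2/9, -1/9)
D = Z + t·(P−Z) with t = -4/3, so ZD:DP = -4/3:7/3

ZD:DP = -4/7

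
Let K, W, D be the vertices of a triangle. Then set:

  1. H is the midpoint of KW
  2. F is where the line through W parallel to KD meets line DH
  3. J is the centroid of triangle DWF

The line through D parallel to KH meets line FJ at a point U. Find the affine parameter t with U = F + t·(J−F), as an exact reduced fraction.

Work in coordinates with K = (0, 0), W = (1, 0), D = (0, 1).
1. H is the midpoint of KW ⇒ H = (1/2, 0)
2. F is where the line through W parallel to KD meets line DH ⇒ F = (1, -1)
3. J is the centroid of triangle DWF ⇒ J = (2/3, 0)
through D parallel to KH: direction (1/2, 0); meets FJ at U = (1/3, 1)
U = F + t·(J−F) with t = 2

t = 2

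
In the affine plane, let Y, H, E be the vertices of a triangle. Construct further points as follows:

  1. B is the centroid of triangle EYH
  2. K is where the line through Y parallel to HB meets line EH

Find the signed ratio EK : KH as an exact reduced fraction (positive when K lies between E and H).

Choose coordinates Y = (0, 0), H = (1, 0), E = (0, 1).
1. B is the centroid of triangle EYH ⇒ B = (1/3, 1/3)
2. K is where the line through Y parallel to HB meets line EH ⇒ K = (2, -1)
K = E + t·(H−E) with t = 2, so EK:KH = t:(1−t) = 2:-1

EK:KH = -2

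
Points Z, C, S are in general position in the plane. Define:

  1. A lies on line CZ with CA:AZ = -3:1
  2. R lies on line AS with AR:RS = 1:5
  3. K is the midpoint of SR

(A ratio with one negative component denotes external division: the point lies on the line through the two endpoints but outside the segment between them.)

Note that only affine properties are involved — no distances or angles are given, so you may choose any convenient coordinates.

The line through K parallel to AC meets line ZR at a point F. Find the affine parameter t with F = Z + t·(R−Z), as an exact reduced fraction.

t = 7/2

Choose coordinates Z = (0, 0), C = (1, 0), S = (0, 1).
1. A lies on line CZ with CA:AZ = -3:1 ⇒ A = (-1/2, 0)
2. R lies on line AS with AR:RS = 1:5 ⇒ R = (-5/12, 1/6)
3. K is the midpoint of SR ⇒ K = (-5/24, 7/12)
through K parallel to AC: direction (3/2, 0); meets ZR at F = (-35/24, 7/12)
F = Z + t·(R−Z) with t = 7/2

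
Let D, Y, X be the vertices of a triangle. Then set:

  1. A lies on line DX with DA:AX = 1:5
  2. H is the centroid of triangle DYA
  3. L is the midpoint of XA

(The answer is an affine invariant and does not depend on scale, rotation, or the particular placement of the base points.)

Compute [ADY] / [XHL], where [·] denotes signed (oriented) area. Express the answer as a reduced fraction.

Choose coordinates D = (0, 0), Y = (1, 0), X = (0, 1).
1. A lies on line DX with DA:AX = 1:5 ⇒ A = (0, 1/6)
2. H is the centroid of triangle DYA ⇒ H = (1/3, 1/18)
3. L is the midpoint of XA ⇒ L = (0, 7/12)
2·[ADY] = 1/6, 2·[XHL] = -5/36
[ADY]:[XHL] = 1/6:-5/36 = -6/5

[ADY]:[XHL] = -6/5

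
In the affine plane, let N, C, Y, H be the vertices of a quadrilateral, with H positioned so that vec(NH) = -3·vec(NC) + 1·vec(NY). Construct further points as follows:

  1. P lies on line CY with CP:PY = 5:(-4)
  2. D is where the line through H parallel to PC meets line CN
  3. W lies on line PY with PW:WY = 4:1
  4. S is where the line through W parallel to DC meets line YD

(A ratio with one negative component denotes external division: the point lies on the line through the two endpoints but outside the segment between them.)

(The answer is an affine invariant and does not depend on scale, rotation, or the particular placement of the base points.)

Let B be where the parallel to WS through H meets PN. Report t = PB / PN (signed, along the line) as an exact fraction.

t = 4/5

Set N = (0, 0), C = (1, 0), Y = (0, 1), H = (-3, 1); any affine frame gives the same invariant.
1. P lies on line CY with CP:PY = 5:(-4) ⇒ P = (-4, 5)
2. D is where the line through H parallel to PC meets line CN ⇒ D = (-2, 0)
3. W lies on line PY with PW:WY = 4:1 ⇒ W = (-4/5, 9/5)
4. S is where the line through W parallel to DC meets line YD ⇒ S = (8/5, 9/5)
through H parallel to WS: direction (12/5, 0); meets PN at B = (-4/5, 1)
B = P + t·(N−P) with t = 4/5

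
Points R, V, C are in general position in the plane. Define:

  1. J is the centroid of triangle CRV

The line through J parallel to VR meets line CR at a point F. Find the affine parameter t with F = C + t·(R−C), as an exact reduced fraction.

t = 2/3

Assign R = (0, 0), V = (1, 0), C = (0, 1) — the answer is frame-independent, so this choice is without loss of generality.
1. J is the centroid of triangle CRV ⇒ J = (1/3, 1/3)
through J parallel to VR: direction (-1, 0); meets CR at F = (0, 1/3)
F = C + t·(R−C) with t = 2/3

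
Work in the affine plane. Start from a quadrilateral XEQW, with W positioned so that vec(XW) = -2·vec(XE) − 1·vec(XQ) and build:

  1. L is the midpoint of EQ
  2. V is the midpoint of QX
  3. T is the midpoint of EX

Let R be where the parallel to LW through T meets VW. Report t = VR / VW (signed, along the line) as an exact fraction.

Set X = (0, 0), E = (1, 0), Q = (0, 1), W = (-2, -1); any affine frame gives the same invariant.
1. L is the midpoint of EQ ⇒ L = (1/2, 1/2)
2. V is the midpoint of QX ⇒ V = (0, 1/2)
3. T is the midpoint of EX ⇒ T = (1/2, 0)
through T parallel to LW: direction (-5/2, -3/2); meets VW at R = (-16/3, -7/2)
R = V + t·(W−V) with t = 8/3

t = 8/3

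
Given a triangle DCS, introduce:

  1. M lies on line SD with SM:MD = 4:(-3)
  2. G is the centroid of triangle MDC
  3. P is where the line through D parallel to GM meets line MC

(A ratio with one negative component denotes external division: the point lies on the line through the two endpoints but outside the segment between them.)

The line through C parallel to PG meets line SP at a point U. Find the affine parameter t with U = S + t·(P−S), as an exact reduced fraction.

Work in coordinates with D = (0, 0), C = (1, 0), S = (0, 1).
1. M lies on line SD with SM:MD = 4:(-3) ⇒ M = (0, -3)
2. G is the centroid of triangle MDC ⇒ G = (1/3, -1)
3. P is where the line through D parallel to GM meets line MC ⇒ P = (-1, -6)
through C parallel to PG: direction (4/3, 5); meets SP at U = (-19/13, -120/13)
U = S + t·(P−S) with t = 19/13

t = 19/13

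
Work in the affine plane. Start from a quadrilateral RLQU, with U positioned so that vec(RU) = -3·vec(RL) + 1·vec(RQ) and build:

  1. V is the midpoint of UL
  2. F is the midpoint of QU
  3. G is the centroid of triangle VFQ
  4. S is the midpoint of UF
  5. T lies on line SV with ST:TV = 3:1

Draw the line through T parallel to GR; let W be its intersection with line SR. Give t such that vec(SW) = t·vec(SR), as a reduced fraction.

Choose coordinates R = (0, 0), L = (1, 0), Q = (0, 1), U = (-3, 1).
1. V is the midpoint of UL ⇒ V = (-1, 1/2)
2. F is the midpoint of QU ⇒ F = (-3/2, 1)
3. G is the centroid of triangle VFQ ⇒ G = (-5/6, 5/6)
4. S is the midpoint of UF ⇒ S = (-9/4, 1)
5. T lies on line SV with ST:TV = 3:1 ⇒ T = (-21/16, 5/8)
through T parallel to GR: direction (5/6, -5/6); meets SR at W = (-99/80, 11/20)
W = S + t·(R−S) with t = 9/20

t = 9/20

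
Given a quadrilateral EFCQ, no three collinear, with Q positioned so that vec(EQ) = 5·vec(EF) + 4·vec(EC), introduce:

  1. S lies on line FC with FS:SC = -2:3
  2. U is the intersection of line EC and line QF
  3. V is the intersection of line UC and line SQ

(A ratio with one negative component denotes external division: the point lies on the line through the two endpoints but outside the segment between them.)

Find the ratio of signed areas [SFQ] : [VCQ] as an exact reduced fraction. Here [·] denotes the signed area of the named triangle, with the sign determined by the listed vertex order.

[SFQ]:[VCQ] = 4/15

Choose coordinates E = (0, 0), F = (1, 0), C = (0, 1), Q = (5, 4).
1. S lies on line FC with FS:SC = -2:3 ⇒ S = (3, -2)
2. U is the intersection of line EC and line QF ⇒ U = (0, -1)
3. V is the intersection of line UC and line SQ ⇒ V = (0, -11)
2·[SFQ] = -16, 2·[VCQ] = -60
[SFQ]:[VCQ] = -16:-60 = 4/15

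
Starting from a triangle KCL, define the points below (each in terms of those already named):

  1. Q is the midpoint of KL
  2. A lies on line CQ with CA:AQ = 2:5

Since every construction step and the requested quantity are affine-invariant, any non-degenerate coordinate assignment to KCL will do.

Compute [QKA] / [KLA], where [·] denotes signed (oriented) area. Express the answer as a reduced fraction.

Set K = (0, 0), C = (1, 0), L = (0, 1); any affine frame gives the same invariant.
1. Q is the midpoint of KL ⇒ Q = (0, 1/2)
2. A lies on line CQ with CA:AQ = 2:5 ⇒ A = (5/7, 1/7)
2·[QKA] = 5/14, 2·[KLA] = -5/7
[QKA]:[KLA] = 5/14:-5/7 = -1/2

[QKA]:[KLA] = -1/2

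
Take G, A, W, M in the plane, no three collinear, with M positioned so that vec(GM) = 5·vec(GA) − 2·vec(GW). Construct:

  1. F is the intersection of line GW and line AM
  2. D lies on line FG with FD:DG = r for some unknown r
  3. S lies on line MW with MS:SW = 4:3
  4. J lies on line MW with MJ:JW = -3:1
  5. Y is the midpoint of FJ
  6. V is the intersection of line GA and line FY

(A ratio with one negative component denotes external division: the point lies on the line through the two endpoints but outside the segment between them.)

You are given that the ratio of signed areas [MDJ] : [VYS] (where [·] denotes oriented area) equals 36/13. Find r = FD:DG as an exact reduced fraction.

Choose coordinates G = (0, 0), A = (1, 0), W = (0, 1), M = (5, -2).
1. F is the intersection of line GW and line AM ⇒ F = (0, 1/2)
2. With FD:DG = r, write λ = r/(r+1) so D = F + λ·(G−F); D is affine-linear in λ
3. S lies on line MW with MS:SW = 4:3 ⇒ S = (15/7, -2/7)
4. J lies on line MW with MJ:JW = -3:1 ⇒ J = (-5/2, 5/2)
5. Y is the midpoint of FJ ⇒ Y = (-5/4, 3/2)
6. V is the intersection of line GA and line FY ⇒ V = (5/8, 0)
Every point depending on D is an affine combination of D and λ-independent points, so each such coordinate is linear in λ; the λ² term in each signed area is a multiple of (G−F)×(G−F) = 0, so 2·[MDJ] and 2·[VYS] are each linear in λ. Evaluating at λ=0 and λ=1:
  2·[MDJ] = -15/4·λ − 15/4,   2·[VYS] = -195/112
So [MDJ]:[VYS] = (-15/4·λ − 15/4) / (-195/112). Setting this equal to 36/13:
  -15/4·λ − 15/4 = 36/13·(-195/112)  ⇒  λ = 2/7
Then r = λ/(1−λ) = (2/7)/(5/7) = 2/5. Check: with r = 2/5, D = (0, 5/14) and [MDJ]:[VYS] = 36/13 as required.

r = 2/5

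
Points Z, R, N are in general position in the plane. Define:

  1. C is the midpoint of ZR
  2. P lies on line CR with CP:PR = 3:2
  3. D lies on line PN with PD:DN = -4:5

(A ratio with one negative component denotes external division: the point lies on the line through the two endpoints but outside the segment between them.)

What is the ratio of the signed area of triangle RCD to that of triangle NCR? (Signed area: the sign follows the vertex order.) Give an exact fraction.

Assign Z = (0, 0), R = (1, 0), N = (0, 1) — the answer is frame-independent, so this choice is without loss of generality.
1. C is the midpoint of ZR ⇒ C = (1/2, 0)
2. P lies on line CR with CP:PR = 3:2 ⇒ P = (4/5, 0)
3. D lies on line PN with PD:DN = -4:5 ⇒ D = (4, -4)
2·[RCD] = 2, 2·[NCR] = 1/2
[RCD]:[NCR] = 2:1/2 = 4

[RCD]:[NCR] = 4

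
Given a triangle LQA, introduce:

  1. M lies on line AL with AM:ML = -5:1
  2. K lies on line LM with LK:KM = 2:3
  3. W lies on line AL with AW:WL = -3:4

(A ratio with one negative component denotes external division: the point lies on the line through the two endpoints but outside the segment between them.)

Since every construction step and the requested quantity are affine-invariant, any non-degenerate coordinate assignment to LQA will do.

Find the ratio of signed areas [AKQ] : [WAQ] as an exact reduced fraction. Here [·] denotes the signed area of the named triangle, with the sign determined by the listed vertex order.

Assign L = (0, 0), Q = (1, 0), A = (0, 1) — the answer is frame-independent, so this choice is without loss of generality.
1. M lies on line AL with AM:ML = -5:1 ⇒ M = (0, -1/4)
2. K lies on line LM with LK:KM = 2:3 ⇒ K = (0, -1/10)
3. W lies on line AL with AW:WL = -3:4 ⇒ W = (0, 4)
2·[AKQ] = 11/10, 2·[WAQ] = 3
[AKQ]:[WAQ] = 11/10:3 = 11/30

[AKQ]:[WAQ] = 11/30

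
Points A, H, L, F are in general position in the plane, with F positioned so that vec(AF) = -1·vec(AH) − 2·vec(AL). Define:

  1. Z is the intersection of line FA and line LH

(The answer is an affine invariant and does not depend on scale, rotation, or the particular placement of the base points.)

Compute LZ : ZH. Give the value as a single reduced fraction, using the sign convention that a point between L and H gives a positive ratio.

Choose coordinates A = (0, 0), H = (1, 0), L = (0, 1), F = (-1, -2).
1. Z is the intersection of line FA and line LH ⇒ Z = (1/3, 2/3)
Z = L + t·(H−L) with t = 1/3, so LZ:ZH = t:(1−t) = 1/3:2/3

LZ:ZH = 1/2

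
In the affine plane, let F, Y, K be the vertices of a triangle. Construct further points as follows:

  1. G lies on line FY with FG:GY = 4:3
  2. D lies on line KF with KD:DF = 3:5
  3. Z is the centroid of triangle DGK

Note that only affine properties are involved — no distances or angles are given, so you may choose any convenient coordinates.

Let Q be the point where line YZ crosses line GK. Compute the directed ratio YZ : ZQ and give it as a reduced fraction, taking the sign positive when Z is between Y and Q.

Work in coordinates with F = (0, 0), Y = (1, 0), K = (0, 1).
1. G lies on line FY with FG:GY = 4:3 ⇒ G = (4/7, 0)
2. D lies on line KF with KD:DF = 3:5 ⇒ D = (0, 5/8)
3. Z is the centroid of triangle DGK ⇒ Z = (4/21, 13/24)
line YZ meets GK at Q = (15/49, 13/28)
Z = Y + t·(Q−Y) with t = 7/6, so YZ:ZQ = 7/6:-1/6

YZ:ZQ = -7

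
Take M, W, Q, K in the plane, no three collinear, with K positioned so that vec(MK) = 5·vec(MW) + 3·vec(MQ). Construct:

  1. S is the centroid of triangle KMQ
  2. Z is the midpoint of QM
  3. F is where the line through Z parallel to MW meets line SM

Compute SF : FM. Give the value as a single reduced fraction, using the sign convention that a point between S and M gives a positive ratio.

SF:FM = 5/3

Work in coordinates with M = (0, 0), W = (1, 0), Q = (0, 1), K = (5, 3).
1. S is the centroid of triangle KMQ ⇒ S = (5/3, 4/3)
2. Z is the midpoint of QM ⇒ Z = (0, 1/2)
3. F is where the line through Z parallel to MW meets line SM ⇒ F = (5/8, 1/2)
F = S + t·(M−S) with t = 5/8, so SF:FM = t:(1−t) = 5/8:3/8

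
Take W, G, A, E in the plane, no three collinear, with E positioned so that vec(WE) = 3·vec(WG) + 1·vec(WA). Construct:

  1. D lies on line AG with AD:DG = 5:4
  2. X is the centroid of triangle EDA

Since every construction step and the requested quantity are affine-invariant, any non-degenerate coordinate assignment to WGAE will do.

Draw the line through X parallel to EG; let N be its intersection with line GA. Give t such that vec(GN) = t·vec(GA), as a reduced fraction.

Set W = (0, 0), G = (1, 0), A = (0, 1), E = (3, 1); any affine frame gives the same invariant.
1. D lies on line AG with AD:DG = 5:4 ⇒ D = (5/9, 4/9)
2. X is the centroid of triangle EDA ⇒ X = (32/27, 22/27)
through X parallel to EG: direction (-2, -1); meets GA at N = (14/27, 13/27)
N = G + t·(A−G) with t = 13/27

t = 13/27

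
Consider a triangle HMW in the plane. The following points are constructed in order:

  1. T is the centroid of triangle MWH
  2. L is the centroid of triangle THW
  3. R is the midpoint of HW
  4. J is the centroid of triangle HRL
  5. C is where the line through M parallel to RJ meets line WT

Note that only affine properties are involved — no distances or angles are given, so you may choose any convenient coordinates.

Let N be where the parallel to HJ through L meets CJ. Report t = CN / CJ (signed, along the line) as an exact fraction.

t = 25/26

Set H = (0, 0), M = (1, 0), W = (0, 1); any affine frame gives the same invariant.
1. T is the centroid of triangle MWH ⇒ T = (1/3, 1/3)
2. L is the centroid of triangle THW ⇒ L = (1/9, 4/9)
3. R is the midpoint of HW ⇒ R = (0, 1/2)
4. J is the centroid of triangle HRL ⇒ J = (1/27, 17/54)
5. C is where the line through M parallel to RJ meets line WT ⇒ C = (4/3, -5/3)
through L parallel to HJ: direction (1/27, 17/54); meets CJ at N = (61/702, 335/1404)
N = C + t·(J−C) with t = 25/26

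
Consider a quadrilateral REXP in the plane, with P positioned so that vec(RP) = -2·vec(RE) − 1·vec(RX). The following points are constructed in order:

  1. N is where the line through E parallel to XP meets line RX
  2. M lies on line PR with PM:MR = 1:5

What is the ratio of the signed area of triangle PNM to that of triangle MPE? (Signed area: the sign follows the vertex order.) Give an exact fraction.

[PNM]:[MPE] = 2

Choose coordinates R = (0, 0), E = (1, 0), X = (0, 1), P = (-2, -1).
1. N is where the line through E parallel to XP meets line RX ⇒ N = (0, -1)
2. M lies on line PR with PM:MR = 1:5 ⇒ M = (-5/3, -5/6)
2·[PNM] = 1/3, 2·[MPE] = 1/6
[PNM]:[MPE] = 1/3:1/6 = 2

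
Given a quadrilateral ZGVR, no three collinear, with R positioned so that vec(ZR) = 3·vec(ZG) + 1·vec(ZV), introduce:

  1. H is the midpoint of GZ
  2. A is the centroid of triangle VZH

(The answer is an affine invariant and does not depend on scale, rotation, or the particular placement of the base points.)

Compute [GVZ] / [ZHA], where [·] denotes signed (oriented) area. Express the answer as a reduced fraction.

[GVZ]:[ZHA] = 6

Assign Z = (0, 0), G = (1, 0), V = (0, 1), R = (3, 1) — the answer is frame-independent, so this choice is without loss of generality.
1. H is the midpoint of GZ ⇒ H = (1/2, 0)
2. A is the centroid of triangle VZH ⇒ A = (1/6, 1/3)
2·[GVZ] = 1, 2·[ZHA] = 1/6
[GVZ]:[ZHA] = 1:1/6 = 6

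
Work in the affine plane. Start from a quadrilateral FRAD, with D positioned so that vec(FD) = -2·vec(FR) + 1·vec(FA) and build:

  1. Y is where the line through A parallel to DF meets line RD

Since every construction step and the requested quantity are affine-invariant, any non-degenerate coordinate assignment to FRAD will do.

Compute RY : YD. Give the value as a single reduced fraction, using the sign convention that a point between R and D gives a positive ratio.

RY:YD = -1/2

Choose coordinates F = (0, 0), R = (1, 0), A = (0, 1), D = (-2, 1).
1. Y is where the line through A parallel to DF meets line RD ⇒ Y = (4, -1)
Y = R + t·(D−R) with t = -1, so RY:YD = t:(1−t) = -1:2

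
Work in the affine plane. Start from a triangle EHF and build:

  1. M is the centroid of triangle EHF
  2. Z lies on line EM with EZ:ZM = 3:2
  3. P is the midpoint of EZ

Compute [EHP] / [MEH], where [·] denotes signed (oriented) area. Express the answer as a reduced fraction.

Assign E = (0, 0), H = (1, 0), F = (0, 1) — the answer is frame-independent, so this choice is without loss of generality.
1. M is the centroid of triangle EHF ⇒ M = (1/3, 1/3)
2. Z lies on line EM with EZ:ZM = 3:2 ⇒ Z = (1/5, 1/5)
3. P is the midpoint of EZ ⇒ P = (1/10, 1/10)
2·[EHP] = 1/10, 2·[MEH] = 1/3
[EHP]:[MEH] = 1/10:1/3 = 3/10

[EHP]:[MEH] = 3/10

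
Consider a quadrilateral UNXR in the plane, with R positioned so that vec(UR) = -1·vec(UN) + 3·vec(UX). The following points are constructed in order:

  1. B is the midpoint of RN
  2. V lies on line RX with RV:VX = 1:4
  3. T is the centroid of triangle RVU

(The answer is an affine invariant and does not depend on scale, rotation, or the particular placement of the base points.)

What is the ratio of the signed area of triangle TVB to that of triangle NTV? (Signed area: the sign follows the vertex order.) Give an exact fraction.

Work in coordinates with U = (0, 0), N = (1, 0), X = (0, 1), R = (-1, 3).
1. B is the midpoint of RN ⇒ B = (0, 3/2)
2. V lies on line RX with RV:VX = 1:4 ⇒ V = (-4/5, 13/5)
3. T is the centroid of triangle RVU ⇒ T = (-3/5, 28/15)
2·[TVB] = -11/30, 2·[NTV] = -4/5
[TVB]:[NTV] = -11/30:-4/5 = 11/24

[TVB]:[NTV] = 11/24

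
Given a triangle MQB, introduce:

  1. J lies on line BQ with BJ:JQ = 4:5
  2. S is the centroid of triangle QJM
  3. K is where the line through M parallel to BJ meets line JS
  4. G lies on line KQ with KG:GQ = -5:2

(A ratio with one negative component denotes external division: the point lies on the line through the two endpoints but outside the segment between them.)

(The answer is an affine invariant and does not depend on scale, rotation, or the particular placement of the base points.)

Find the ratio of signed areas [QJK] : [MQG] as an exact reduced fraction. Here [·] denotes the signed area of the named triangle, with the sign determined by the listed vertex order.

[QJK]:[MQG] = 3/2

Choose coordinates M = (0, 0), Q = (1, 0), B = (0, 1).
1. J lies on line BQ with BJ:JQ = 4:5 ⇒ J = (4/9, 5/9)
2. S is the centroid of triangle QJM ⇒ S = (13/27, 5/27)
3. K is where the line through M parallel to BJ meets line JS ⇒ K = (5/9, -5/9)
4. G lies on line KQ with KG:GQ = -5:2 ⇒ G = (35/27, 10/27)
2·[QJK] = 5/9, 2·[MQG] = 10/27
[QJK]:[MQG] = 5/9:10/27 = 3/2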